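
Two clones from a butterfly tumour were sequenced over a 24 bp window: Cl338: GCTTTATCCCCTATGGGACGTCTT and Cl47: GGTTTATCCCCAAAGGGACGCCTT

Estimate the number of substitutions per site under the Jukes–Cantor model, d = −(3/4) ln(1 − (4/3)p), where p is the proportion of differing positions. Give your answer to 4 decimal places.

The sequences differ at positions 2 (C/G), 12 (T/A), 14 (T/A), 21 (T/C).
p = 4/24 = 0.166667.
d = −0.75 · ln(1 − (4/3)·0.166667) = −0.75 · ln(0.777777) = −0.75 · (-0.251315) = 0.1885.

0.1885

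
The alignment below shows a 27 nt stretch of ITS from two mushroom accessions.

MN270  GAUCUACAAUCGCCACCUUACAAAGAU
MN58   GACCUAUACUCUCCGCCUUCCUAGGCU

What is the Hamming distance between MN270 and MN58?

9

Mismatches occur at site 3 (U/C), site 7 (C/U), site 9 (A/C), site 12 (G/U), site 15 (A/G), site 20 (A/C), site 22 (A/U), site 24 (A/G), site 26 (A/C).
That gives 9 mismatches out of 27 aligned sites, so the Hamming distance is 9.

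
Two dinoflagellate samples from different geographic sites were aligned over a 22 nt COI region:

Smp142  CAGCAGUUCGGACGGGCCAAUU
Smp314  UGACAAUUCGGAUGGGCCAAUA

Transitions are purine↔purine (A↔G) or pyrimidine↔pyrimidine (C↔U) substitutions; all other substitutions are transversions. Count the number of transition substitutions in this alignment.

5

Differing sites — 1:C/U (Ti); 2:A/G (Ti); 3:G/A (Ti); 6:G/A (Ti); 13:C/U (Ti); 22:U/A (Tv).
Of the 6 differences, 5 transitions and 1 transversion, so the answer is 5.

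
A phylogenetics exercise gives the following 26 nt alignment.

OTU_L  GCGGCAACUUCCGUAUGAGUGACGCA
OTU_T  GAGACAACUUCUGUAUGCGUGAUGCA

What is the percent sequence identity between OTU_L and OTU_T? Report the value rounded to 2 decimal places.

80.77%

The sequences differ at positions 2 (C/A), 4 (G/A), 12 (C/U), 18 (A/C), 23 (C/U).
21 of the 26 sites match, so the percent identity is 21/26 × 100 = 80.77%.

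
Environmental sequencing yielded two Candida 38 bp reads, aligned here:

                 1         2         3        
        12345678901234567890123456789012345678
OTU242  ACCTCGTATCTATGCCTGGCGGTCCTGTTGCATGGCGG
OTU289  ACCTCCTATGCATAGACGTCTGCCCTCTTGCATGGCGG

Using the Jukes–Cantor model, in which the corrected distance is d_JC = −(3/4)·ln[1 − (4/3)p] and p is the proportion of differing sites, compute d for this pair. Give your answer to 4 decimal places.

0.3658

The sequences differ at positions 6 (G/C), 10 (C/G), 11 (T/C), 14 (G/A), 15 (C/G), 16 (C/A), 17 (T/C), 19 (G/T), 21 (G/T), 23 (T/C), 27 (G/C).
p = 11/38 = 0.289474.
d = −0.75 · ln(1 − (4/3)·0.289474) = −0.75 · ln(0.614035) = −0.75 · (-0.487703) = 0.3658.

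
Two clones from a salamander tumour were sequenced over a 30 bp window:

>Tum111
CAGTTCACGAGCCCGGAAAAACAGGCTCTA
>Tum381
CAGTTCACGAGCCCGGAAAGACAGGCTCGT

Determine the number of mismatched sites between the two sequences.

Mismatches occur at site 20 (A↔G), site 29 (T↔G), site 30 (A↔T).
That gives 3 mismatches out of 30 aligned sites, so the Hamming distance is 3.

3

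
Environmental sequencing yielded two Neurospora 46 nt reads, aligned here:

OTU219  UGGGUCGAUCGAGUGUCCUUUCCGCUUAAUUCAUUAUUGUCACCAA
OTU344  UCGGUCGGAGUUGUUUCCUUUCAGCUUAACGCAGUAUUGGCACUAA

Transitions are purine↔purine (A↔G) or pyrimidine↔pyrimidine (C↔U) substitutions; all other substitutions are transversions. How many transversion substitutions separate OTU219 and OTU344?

10

Mismatches occur at site 2 (G→C, transversion), site 8 (A→G, transition), site 9 (U→A, transversion), site 10 (C→G, transversion), site 11 (G→U, transversion), site 12 (A→U, transversion), site 15 (G→U, transversion), site 23 (C→A, transversion), site 30 (U→C, transition), site 31 (U→G, transversion), site 34 (U→G, transversion), site 40 (U→G, transversion), site 44 (C→U, transition).
Of the 13 differences, 3 transitions and 10 transversions, so the answer is 10.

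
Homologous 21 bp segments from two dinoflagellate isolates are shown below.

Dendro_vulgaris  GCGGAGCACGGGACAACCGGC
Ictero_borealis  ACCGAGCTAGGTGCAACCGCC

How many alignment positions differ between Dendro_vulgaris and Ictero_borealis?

Differing sites — 1:G/A; 3:G/C; 8:A/T; 9:C/A; 12:G/T; 13:A/G; 20:G/C.
That gives 7 mismatches out of 21 aligned sites, so the Hamming distance is 7.

7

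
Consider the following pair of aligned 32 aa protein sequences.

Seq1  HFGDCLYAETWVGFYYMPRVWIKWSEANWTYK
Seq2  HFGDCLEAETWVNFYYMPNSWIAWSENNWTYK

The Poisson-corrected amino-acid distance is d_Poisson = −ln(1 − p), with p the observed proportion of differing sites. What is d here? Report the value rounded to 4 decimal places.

Mismatches occur at site 7 (Y↔E), site 13 (G↔N), site 19 (R↔N), site 20 (V↔S), site 23 (K↔A), site 27 (A↔N).
p = 6/32 = 0.187500.
d = −ln(1 − 0.187500) = −ln(0.812500) = 0.2076.

0.2076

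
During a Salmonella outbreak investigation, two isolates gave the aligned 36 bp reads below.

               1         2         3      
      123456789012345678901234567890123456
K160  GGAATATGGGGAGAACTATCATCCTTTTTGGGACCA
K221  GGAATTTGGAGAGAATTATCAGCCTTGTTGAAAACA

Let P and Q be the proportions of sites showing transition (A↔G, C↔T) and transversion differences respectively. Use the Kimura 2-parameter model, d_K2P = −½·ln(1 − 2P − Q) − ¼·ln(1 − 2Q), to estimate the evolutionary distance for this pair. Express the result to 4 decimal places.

Differing sites — 6:A/T (Tv); 10:G/A (Ti); 16:C/T (Ti); 22:T/G (Tv); 27:T/G (Tv); 31:G/A (Ti); 32:G/A (Ti); 34:C/A (Tv).
Of the 8 differences, 4 transitions and 4 transversions over 36 sites: P = 4/36 = 0.111111, Q = 4/36 = 0.111111.
d = −0.5·ln(0.666667) − 0.25·ln(0.777778) = −0.5·(-0.405465) − 0.25·(-0.251314) = 0.2656.

0.2656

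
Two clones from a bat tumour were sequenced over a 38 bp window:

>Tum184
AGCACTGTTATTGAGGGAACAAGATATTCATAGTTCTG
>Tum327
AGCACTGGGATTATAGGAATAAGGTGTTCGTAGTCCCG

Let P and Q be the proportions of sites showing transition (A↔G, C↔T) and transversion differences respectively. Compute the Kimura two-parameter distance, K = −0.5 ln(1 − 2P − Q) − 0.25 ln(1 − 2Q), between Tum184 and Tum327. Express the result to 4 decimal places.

Differing sites — 8:T/G (Tv); 9:T/G (Tv); 13:G/A (Ti); 14:A/T (Tv); 15:G/A (Ti); 20:C/T (Ti); 24:A/G (Ti); 26:A/G (Ti); 30:A/G (Ti); 35:T/C (Ti); 37:T/C (Ti).
Of the 11 differences, 8 transitions and 3 transversions over 38 sites: P = 8/38 = 0.210526, Q = 3/38 = 0.078947.
d = −0.5·ln(0.500001) − 0.25·ln(0.842106) = −0.5·(-0.693145) − 0.25·(-0.171849) = 0.3895.

0.3895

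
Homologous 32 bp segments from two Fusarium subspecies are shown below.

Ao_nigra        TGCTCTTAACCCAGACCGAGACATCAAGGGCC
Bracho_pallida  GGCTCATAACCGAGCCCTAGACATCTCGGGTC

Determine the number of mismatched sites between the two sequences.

Differing sites — 1:T/G; 6:T/A; 12:C/G; 15:A/C; 18:G/T; 26:A/T; 27:A/C; 31:C/T.
That gives 8 mismatches out of 32 aligned sites, so the Hamming distance is 8.

8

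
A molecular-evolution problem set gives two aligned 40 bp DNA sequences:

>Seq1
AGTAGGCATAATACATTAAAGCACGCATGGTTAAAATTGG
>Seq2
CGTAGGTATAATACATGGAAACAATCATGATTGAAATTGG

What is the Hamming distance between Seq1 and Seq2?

The sequences differ at positions 1 (A/C), 7 (C/T), 17 (T/G), 18 (A/G), 21 (G/A), 24 (C/A), 25 (G/T), 30 (G/A), 33 (A/G).
That gives 9 mismatches out of 40 aligned sites, so the Hamming distance is 9.

9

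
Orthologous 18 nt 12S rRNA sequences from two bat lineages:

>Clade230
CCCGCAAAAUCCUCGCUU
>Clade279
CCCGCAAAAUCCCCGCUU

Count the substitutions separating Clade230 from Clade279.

Differing sites — 13:U/C.
That gives 1 mismatch out of 18 aligned sites, so the Hamming distance is 1.

1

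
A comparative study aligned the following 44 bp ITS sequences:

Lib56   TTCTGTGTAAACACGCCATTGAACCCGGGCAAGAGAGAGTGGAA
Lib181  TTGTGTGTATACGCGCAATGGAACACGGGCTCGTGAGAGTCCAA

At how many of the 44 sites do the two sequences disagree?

11

Mismatches occur at site 3 (C/G), site 10 (A/T), site 13 (A/G), site 17 (C/A), site 20 (T/G), site 25 (C/A), site 31 (A/T), site 32 (A/C), site 34 (A/T), site 41 (G/C), site 42 (G/C).
That gives 11 mismatches out of 44 aligned sites, so the Hamming distance is 11.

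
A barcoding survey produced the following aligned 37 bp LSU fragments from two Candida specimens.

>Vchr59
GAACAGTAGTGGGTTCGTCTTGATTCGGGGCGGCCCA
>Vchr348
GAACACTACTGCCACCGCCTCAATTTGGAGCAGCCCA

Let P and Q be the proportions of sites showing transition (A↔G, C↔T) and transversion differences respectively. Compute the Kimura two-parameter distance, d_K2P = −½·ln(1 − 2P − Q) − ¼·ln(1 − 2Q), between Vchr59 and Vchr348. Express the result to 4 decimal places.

The sequences differ at positions 6 (G/C, transversion), 9 (G/C, transversion), 12 (G/C, transversion), 13 (G/C, transversion), 14 (T/A, transversion), 15 (T/C, transition), 18 (T/C, transition), 21 (T/C, transition), 22 (G/A, transition), 26 (C/T, transition), 29 (G/A, transition), 32 (G/A, transition).
Of the 12 differences, 7 transitions and 5 transversions over 37 sites: P = 7/37 = 0.189189, Q = 5/37 = 0.135135.
d = −0.5·ln(0.486487) − 0.25·ln(0.729730) = −0.5·(-0.720545) − 0.25·(-0.315081) = 0.4390.

0.4390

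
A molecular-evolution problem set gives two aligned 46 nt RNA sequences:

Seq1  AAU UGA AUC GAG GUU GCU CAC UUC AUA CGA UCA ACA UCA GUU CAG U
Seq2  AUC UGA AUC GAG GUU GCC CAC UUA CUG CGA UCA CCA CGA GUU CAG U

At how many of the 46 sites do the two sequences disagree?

Mismatches occur at site 2 (A→U), site 3 (U→C), site 18 (U→C), site 24 (C→A), site 25 (A→C), site 27 (A→G), site 34 (A→C), site 37 (U→C), site 38 (C→G).
That gives 9 mismatches out of 46 aligned sites, so the Hamming distance is 9.

9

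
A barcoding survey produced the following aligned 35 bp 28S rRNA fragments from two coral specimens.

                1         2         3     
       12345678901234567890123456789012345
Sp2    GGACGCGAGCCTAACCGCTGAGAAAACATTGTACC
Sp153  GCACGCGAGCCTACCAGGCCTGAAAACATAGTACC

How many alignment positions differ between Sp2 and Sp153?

8

Mismatches occur at site 2 (G↔C), site 14 (A↔C), site 16 (C↔A), site 18 (C↔G), site 19 (T↔C), site 20 (G↔C), site 21 (A↔T), site 30 (T↔A).
That gives 8 mismatches out of 35 aligned sites, so the Hamming distance is 8.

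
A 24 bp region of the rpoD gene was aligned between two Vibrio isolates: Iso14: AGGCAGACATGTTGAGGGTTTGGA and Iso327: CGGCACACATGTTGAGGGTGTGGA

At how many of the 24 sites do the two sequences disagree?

The sequences differ at positions 1 (A/C), 6 (G/C), 20 (T/G).
That gives 3 mismatches out of 24 aligned sites, so the Hamming distance is 3.

3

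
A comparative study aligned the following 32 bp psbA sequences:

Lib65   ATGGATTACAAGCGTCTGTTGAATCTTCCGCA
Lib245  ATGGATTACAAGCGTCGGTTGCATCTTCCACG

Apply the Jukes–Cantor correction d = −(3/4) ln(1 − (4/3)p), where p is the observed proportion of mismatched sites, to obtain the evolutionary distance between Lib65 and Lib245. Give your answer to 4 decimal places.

0.1367

Differing sites — 17:T/G; 22:A/C; 30:G/A; 32:A/G.
p = 4/32 = 0.125000.
d = −0.75 · ln(1 − (4/3)·0.125000) = −0.75 · ln(0.833333) = −0.75 · (-0.182322) = 0.1367.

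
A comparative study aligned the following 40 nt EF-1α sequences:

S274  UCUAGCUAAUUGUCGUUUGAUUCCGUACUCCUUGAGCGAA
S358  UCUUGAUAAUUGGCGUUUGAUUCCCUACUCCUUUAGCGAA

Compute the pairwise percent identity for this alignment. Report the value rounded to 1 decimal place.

Mismatches occur at site 4 (A/U), site 6 (C/A), site 13 (U/G), site 25 (G/C), site 34 (G/U).
35 of the 40 sites match, so the percent identity is 35/40 × 100 = 87.5%.

87.5%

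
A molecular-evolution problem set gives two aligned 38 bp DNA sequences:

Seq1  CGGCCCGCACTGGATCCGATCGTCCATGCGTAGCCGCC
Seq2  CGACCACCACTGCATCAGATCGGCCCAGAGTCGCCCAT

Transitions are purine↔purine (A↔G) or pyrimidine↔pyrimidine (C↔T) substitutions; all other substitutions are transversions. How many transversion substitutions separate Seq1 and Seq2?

11

The sequences differ at positions 3 (G/A, transition), 6 (C/A, transversion), 7 (G/C, transversion), 13 (G/C, transversion), 17 (C/A, transversion), 23 (T/G, transversion), 26 (A/C, transversion), 27 (T/A, transversion), 29 (C/A, transversion), 32 (A/C, transversion), 36 (G/C, transversion), 37 (C/A, transversion), 38 (C/T, transition).
Of the 13 differences, 2 transitions and 11 transversions, so the answer is 11.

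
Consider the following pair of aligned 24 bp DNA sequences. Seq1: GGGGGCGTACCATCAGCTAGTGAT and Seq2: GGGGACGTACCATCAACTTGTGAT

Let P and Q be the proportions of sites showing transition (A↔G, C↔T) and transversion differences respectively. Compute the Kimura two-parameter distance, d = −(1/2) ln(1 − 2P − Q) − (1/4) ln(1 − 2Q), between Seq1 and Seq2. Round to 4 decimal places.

Mismatches occur at site 5 (G↔A, transition), site 16 (G↔A, transition), site 19 (A↔T, transversion).
Of the 3 differences, 2 transitions and 1 transversion over 24 sites: P = 2/24 = 0.083333, Q = 1/24 = 0.041667.
d = −0.5·ln(0.791667) − 0.25·ln(0.916666) = −0.5·(-0.233614) − 0.25·(-0.087012) = 0.1386.

0.1386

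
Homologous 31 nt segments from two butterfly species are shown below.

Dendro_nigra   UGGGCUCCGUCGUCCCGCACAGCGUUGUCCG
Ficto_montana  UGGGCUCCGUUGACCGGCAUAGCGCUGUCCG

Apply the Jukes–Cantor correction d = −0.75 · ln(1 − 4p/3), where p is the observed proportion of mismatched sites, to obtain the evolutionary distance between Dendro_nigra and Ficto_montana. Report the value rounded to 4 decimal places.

Mismatches occur at site 11 (C→U), site 13 (U→A), site 16 (C→G), site 20 (C→U), site 25 (U→C).
p = 5/31 = 0.161290.
d = −0.75 · ln(1 − (4/3)·0.161290) = −0.75 · ln(0.784947) = −0.75 · (-0.242139) = 0.1816.

0.1816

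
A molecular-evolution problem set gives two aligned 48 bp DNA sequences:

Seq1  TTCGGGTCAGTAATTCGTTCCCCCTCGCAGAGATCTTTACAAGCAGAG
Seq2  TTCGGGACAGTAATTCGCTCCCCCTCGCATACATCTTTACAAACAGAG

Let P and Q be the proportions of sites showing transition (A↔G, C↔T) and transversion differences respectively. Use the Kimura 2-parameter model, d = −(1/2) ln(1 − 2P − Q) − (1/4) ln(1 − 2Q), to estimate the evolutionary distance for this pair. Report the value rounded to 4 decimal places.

Mismatches occur at site 7 (T/A, transversion), site 18 (T/C, transition), site 30 (G/T, transversion), site 32 (G/C, transversion), site 43 (G/A, transition).
Of the 5 differences, 2 transitions and 3 transversions over 48 sites: P = 2/48 = 0.041667, Q = 3/48 = 0.062500.
d = −0.5·ln(0.854166) − 0.25·ln(0.875000) = −0.5·(-0.157630) − 0.25·(-0.133531) = 0.1122.

0.1122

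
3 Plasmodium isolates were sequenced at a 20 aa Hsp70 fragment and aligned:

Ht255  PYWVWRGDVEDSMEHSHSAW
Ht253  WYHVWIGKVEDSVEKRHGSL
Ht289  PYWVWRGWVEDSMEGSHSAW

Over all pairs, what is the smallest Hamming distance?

Pairwise Hamming distances:
  Ht255 vs Ht253: 10
  Ht255 vs Ht289: 2
  Ht253 vs Ht289: 10
The smallest is 2, between Ht255 and Ht289.

2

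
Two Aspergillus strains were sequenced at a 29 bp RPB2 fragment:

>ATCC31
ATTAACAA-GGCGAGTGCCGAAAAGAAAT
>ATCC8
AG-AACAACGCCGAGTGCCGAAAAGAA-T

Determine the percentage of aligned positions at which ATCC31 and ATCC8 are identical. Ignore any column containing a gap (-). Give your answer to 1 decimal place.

Excluding the 3 gap columns leaves 26 comparable sites.
The sequences differ at positions 2 (T/G), 11 (G/C).
24 of the 26 comparable sites match, so the percent identity is 24/26 × 100 = 92.3%.

92.3%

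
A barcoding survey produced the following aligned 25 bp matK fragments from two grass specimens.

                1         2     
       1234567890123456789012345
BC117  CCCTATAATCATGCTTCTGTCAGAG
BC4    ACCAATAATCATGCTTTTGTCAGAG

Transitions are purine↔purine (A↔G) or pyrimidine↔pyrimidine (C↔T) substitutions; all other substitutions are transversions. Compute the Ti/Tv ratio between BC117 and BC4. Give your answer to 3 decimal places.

Mismatches occur at site 1 (C/A, transversion), site 4 (T/A, transversion), site 17 (C/T, transition).
Of the 3 differences, 1 transition and 2 transversions, so Ti/Tv = 1/2 = 0.500.

0.500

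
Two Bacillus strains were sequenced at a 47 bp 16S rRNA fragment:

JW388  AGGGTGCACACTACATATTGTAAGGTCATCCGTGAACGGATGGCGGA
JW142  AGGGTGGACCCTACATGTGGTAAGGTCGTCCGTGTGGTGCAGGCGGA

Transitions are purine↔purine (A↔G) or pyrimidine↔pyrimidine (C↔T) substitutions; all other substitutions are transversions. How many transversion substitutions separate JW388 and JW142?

8

Mismatches occur at site 7 (C→G, transversion), site 10 (A→C, transversion), site 17 (A→G, transition), site 19 (T→G, transversion), site 28 (A→G, transition), site 35 (A→T, transversion), site 36 (A→G, transition), site 37 (C→G, transversion), site 38 (G→T, transversion), site 40 (A→C, transversion), site 41 (T→A, transversion).
Of the 11 differences, 3 transitions and 8 transversions, so the answer is 8.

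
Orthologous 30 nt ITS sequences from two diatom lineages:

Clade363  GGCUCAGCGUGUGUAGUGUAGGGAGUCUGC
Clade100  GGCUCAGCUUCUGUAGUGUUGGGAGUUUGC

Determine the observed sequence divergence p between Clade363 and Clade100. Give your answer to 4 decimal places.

0.1333

Mismatches occur at site 9 (G↔U), site 11 (G↔C), site 20 (A↔U), site 27 (C↔U).
There are 4 differences over 30 sites, so p = 4/30 = 0.1333.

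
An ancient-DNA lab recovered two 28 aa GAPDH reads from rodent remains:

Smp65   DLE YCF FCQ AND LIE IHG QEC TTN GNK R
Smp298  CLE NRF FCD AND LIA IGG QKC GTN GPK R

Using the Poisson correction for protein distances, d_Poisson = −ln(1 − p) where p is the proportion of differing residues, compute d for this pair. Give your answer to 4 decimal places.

The sequences differ at positions 1 (D/C), 4 (Y/N), 5 (C/R), 9 (Q/D), 15 (E/A), 17 (H/G), 20 (E/K), 22 (T/G), 26 (N/P).
p = 9/28 = 0.321429.
d = −ln(1 − 0.321429) = −ln(0.678571) = 0.3878.

0.3878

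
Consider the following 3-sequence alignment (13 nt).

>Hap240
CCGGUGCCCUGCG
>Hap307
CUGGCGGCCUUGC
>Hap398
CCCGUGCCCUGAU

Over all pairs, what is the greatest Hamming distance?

Pairwise Hamming distances:
  Hap240 vs Hap307: 6
  Hap240 vs Hap398: 3
  Hap307 vs Hap398: 7
The largest is 7, between Hap307 and Hap398.

7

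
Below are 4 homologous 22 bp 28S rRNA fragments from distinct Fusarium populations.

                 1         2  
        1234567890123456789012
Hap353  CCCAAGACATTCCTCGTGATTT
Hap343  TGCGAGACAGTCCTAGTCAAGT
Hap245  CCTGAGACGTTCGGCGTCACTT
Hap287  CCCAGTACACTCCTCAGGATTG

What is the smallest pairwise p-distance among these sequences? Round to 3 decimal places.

Pairwise Hamming distances:
  Hap353 vs Hap343: 8
  Hap353 vs Hap245: 7
  Hap353 vs Hap287: 6
  Hap343 vs Hap245: 10
  Hap343 vs Hap287: 13
  Hap245 vs Hap287: 13
The smallest is 6 mismatches, between Hap353 and Hap287; p = 6/22 = 0.273.

0.273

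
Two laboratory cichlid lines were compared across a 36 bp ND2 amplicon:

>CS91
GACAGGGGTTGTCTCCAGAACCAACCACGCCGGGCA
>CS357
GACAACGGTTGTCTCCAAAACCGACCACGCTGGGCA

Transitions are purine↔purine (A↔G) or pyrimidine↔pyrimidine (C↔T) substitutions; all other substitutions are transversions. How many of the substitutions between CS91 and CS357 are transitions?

4

Mismatches occur at site 5 (G/A, transition), site 6 (G/C, transversion), site 18 (G/A, transition), site 23 (A/G, transition), site 31 (C/T, transition).
Of the 5 differences, 4 transitions and 1 transversion, so the answer is 4.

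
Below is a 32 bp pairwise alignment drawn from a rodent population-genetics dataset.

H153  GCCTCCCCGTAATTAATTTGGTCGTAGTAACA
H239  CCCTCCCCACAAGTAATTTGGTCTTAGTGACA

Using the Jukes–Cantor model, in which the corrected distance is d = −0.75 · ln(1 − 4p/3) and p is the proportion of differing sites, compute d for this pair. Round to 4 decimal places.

Mismatches occur at site 1 (G↔C), site 9 (G↔A), site 10 (T↔C), site 13 (T↔G), site 24 (G↔T), site 29 (A↔G).
p = 6/32 = 0.187500.
d = −0.75 · ln(1 − (4/3)·0.187500) = −0.75 · ln(0.750000) = −0.75 · (-0.287682) = 0.2158.

0.2158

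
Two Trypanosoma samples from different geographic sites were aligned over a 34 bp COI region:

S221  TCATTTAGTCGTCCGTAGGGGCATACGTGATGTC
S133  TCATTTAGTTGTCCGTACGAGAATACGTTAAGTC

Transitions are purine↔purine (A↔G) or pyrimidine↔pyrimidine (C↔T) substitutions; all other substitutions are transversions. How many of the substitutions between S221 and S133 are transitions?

Differing sites — 10:C/T (Ti); 18:G/C (Tv); 20:G/A (Ti); 22:C/A (Tv); 29:G/T (Tv); 31:T/A (Tv).
Of the 6 differences, 2 transitions and 4 transversions, so the answer is 2.

2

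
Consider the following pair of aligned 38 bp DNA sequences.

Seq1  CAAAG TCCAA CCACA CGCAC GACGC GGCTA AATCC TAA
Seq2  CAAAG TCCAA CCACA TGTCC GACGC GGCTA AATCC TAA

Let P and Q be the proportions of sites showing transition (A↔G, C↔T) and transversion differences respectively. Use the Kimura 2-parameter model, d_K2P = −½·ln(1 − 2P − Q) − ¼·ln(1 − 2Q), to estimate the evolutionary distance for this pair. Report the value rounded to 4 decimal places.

0.0841

The sequences differ at positions 16 (C/T, transition), 18 (C/T, transition), 19 (A/C, transversion).
Of the 3 differences, 2 transitions and 1 transversion over 38 sites: P = 2/38 = 0.052632, Q = 1/38 = 0.026316.
d = −0.5·ln(0.868420) − 0.25·ln(0.947368) = −0.5·(-0.141080) − 0.25·(-0.054068) = 0.0841.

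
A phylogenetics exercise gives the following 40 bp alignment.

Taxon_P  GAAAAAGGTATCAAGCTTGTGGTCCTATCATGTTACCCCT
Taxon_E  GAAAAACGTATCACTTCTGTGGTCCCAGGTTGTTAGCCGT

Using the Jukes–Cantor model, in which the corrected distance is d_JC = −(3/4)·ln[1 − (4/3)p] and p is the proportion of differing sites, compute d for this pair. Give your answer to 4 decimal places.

The sequences differ at positions 7 (G/C), 14 (A/C), 15 (G/T), 16 (C/T), 17 (T/C), 26 (T/C), 28 (T/G), 29 (C/G), 30 (A/T), 36 (C/G), 39 (C/G).
p = 11/40 = 0.275000.
d = −0.75 · ln(1 − (4/3)·0.275000) = −0.75 · ln(0.633333) = −0.75 · (-0.456759) = 0.3426.

0.3426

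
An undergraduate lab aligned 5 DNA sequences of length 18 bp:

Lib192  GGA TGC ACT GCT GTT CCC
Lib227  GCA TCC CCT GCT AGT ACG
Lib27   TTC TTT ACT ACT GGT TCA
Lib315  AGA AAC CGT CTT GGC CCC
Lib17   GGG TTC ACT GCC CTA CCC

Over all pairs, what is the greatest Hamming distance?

Pairwise Hamming distances:
  Lib192 vs Lib227: 7
  Lib192 vs Lib27: 9
  Lib192 vs Lib315: 9
  Lib192 vs Lib17: 5
  Lib227 vs Lib27: 10
  Lib227 vs Lib315: 11
  Lib227 vs Lib17: 10
  Lib27 vs Lib315: 13
  Lib27 vs Lib17: 11
  Lib315 vs Lib17: 12
The largest is 13, between Lib27 and Lib315.

13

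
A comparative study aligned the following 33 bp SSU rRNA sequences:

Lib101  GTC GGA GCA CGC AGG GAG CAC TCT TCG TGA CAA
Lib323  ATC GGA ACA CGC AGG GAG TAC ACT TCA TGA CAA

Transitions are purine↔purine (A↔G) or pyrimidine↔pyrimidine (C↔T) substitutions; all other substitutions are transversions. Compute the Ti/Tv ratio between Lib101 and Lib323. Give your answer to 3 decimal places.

4.000

Mismatches occur at site 1 (G/A, transition), site 7 (G/A, transition), site 19 (C/T, transition), site 22 (T/A, transversion), site 27 (G/A, transition).
Of the 5 differences, 4 transitions and 1 transversion, so Ti/Tv = 4/1 = 4.000.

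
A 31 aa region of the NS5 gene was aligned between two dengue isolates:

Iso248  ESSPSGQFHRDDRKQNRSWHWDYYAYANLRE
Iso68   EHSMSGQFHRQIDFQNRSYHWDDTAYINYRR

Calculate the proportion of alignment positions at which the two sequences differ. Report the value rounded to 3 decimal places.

Differing sites — 2:S/H; 4:P/M; 11:D/Q; 12:D/I; 13:R/D; 14:K/F; 19:W/Y; 23:Y/D; 24:Y/T; 27:A/I; 29:L/Y; 31:E/R.
There are 12 differences over 31 sites, so p = 12/31 = 0.387.

0.387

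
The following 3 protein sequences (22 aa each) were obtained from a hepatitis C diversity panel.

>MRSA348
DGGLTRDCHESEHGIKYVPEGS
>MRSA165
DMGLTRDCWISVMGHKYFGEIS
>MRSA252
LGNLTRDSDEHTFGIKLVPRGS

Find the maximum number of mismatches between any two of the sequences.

15

Pairwise Hamming distances:
  MRSA348 vs MRSA165: 9
  MRSA348 vs MRSA252: 9
  MRSA165 vs MRSA252: 15
The largest is 15, between MRSA165 and MRSA252.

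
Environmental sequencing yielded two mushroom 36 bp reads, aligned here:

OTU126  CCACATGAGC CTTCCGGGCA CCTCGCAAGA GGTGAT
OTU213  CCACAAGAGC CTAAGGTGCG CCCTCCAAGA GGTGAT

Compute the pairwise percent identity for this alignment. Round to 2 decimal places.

Mismatches occur at site 6 (T/A), site 13 (T/A), site 14 (C/A), site 15 (C/G), site 17 (G/T), site 20 (A/G), site 23 (T/C), site 24 (C/T), site 25 (G/C).
27 of the 36 sites match, so the percent identity is 27/36 × 100 = 75.00%.

75.00%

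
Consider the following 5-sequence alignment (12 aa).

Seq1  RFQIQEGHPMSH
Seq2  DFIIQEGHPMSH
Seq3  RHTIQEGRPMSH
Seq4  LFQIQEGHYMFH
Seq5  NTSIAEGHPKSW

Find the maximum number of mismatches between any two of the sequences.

Pairwise Hamming distances:
  Seq1 vs Seq2: 2
  Seq1 vs Seq3: 3
  Seq1 vs Seq4: 3
  Seq1 vs Seq5: 6
  Seq2 vs Seq3: 4
  Seq2 vs Seq4: 4
  Seq2 vs Seq5: 6
  Seq3 vs Seq4: 6
  Seq3 vs Seq5: 7
  Seq4 vs Seq5: 8
The largest is 8, between Seq4 and Seq5.

8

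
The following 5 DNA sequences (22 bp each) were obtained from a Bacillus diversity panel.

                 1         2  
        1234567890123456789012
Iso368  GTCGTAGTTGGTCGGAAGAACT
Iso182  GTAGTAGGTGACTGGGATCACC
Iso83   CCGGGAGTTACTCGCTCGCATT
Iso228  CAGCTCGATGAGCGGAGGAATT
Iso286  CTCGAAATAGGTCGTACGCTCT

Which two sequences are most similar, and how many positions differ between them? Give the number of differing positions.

Pairwise Hamming distances:
  Iso368 vs Iso182: 9
  Iso368 vs Iso83: 11
  Iso368 vs Iso228: 10
  Iso368 vs Iso286: 8
  Iso182 vs Iso83: 15
  Iso182 vs Iso228: 14
  Iso182 vs Iso286: 15
  Iso83 vs Iso228: 12
  Iso83 vs Iso286: 11
  Iso228 vs Iso286: 15
The smallest is 8, between Iso368 and Iso286.

8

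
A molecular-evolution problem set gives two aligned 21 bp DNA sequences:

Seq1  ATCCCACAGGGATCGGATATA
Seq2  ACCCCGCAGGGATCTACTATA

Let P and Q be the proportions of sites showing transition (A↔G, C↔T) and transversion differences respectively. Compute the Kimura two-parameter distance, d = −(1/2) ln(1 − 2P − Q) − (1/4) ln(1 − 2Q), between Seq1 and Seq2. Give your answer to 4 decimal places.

0.2926

Differing sites — 2:T/C (Ti); 6:A/G (Ti); 15:G/T (Tv); 16:G/A (Ti); 17:A/C (Tv).
Of the 5 differences, 3 transitions and 2 transversions over 21 sites: P = 3/21 = 0.142857, Q = 2/21 = 0.095238.
d = −0.5·ln(0.619048) − 0.25·ln(0.809524) = −0.5·(-0.479572) − 0.25·(-0.211309) = 0.2926.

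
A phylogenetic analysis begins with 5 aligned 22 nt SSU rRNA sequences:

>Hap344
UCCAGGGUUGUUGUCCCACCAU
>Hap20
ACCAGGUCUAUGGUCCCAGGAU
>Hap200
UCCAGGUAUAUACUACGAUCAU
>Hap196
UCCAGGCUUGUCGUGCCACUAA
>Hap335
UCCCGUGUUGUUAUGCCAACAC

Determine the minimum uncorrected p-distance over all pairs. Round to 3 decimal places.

Pairwise Hamming distances:
  Hap344 vs Hap20: 7
  Hap344 vs Hap200: 8
  Hap344 vs Hap196: 5
  Hap344 vs Hap335: 6
  Hap20 vs Hap200: 8
  Hap20 vs Hap196: 9
  Hap20 vs Hap335: 12
  Hap200 vs Hap196: 10
  Hap200 vs Hap335: 11
  Hap196 vs Hap335: 8
The smallest is 5 mismatches, between Hap344 and Hap196; p = 5/22 = 0.227.

0.227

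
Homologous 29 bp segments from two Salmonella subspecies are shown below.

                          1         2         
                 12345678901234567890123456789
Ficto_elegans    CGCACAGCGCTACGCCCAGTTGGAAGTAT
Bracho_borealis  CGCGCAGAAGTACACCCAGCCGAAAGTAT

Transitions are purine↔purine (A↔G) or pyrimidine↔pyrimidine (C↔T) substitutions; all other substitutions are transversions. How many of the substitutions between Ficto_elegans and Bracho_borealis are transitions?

Differing sites — 4:A/G (Ti); 8:C/A (Tv); 9:G/A (Ti); 10:C/G (Tv); 14:G/A (Ti); 20:T/C (Ti); 21:T/C (Ti); 23:G/A (Ti).
Of the 8 differences, 6 transitions and 2 transversions, so the answer is 6.

6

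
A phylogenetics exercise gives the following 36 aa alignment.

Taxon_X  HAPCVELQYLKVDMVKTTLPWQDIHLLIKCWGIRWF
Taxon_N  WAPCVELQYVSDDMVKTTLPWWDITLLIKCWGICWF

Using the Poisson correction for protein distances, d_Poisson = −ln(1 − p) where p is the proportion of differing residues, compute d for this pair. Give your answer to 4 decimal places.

Mismatches occur at site 1 (H/W), site 10 (L/V), site 11 (K/S), site 12 (V/D), site 22 (Q/W), site 25 (H/T), site 34 (R/C).
p = 7/36 = 0.194444.
d = −ln(1 − 0.194444) = −ln(0.805556) = 0.2162.

0.2162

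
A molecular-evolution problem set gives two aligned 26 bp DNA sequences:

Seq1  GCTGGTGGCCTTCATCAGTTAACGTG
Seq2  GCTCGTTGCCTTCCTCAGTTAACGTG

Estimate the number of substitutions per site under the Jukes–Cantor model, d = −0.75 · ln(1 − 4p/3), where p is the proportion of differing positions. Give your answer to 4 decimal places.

Mismatches occur at site 4 (G↔C), site 7 (G↔T), site 14 (A↔C).
p = 3/26 = 0.115385.
d = −0.75 · ln(1 − (4/3)·0.115385) = −0.75 · ln(0.846153) = −0.75 · (-0.167055) = 0.1253.

0.1253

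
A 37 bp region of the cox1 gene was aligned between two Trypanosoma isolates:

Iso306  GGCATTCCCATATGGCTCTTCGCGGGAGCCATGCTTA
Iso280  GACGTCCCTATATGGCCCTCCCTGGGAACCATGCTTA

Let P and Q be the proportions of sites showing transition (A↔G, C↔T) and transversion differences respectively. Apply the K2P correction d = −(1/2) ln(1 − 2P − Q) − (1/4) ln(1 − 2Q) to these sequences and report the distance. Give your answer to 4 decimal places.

0.3215

The sequences differ at positions 2 (G/A, transition), 4 (A/G, transition), 6 (T/C, transition), 9 (C/T, transition), 17 (T/C, transition), 20 (T/C, transition), 22 (G/C, transversion), 23 (C/T, transition), 28 (G/A, transition).
Of the 9 differences, 8 transitions and 1 transversion over 37 sites: P = 8/37 = 0.216216, Q = 1/37 = 0.027027.
d = −0.5·ln(0.540541) − 0.25·ln(0.945946) = −0.5·(-0.615185) − 0.25·(-0.055570) = 0.3215.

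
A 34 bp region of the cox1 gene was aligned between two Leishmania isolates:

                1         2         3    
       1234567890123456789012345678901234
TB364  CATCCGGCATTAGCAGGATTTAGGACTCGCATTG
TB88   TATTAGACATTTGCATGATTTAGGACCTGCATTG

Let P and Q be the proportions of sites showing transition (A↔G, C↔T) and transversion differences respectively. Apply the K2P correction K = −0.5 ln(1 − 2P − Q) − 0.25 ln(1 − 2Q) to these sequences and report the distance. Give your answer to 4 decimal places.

0.2895

Mismatches occur at site 1 (C↔T, transition), site 4 (C↔T, transition), site 5 (C↔A, transversion), site 7 (G↔A, transition), site 12 (A↔T, transversion), site 16 (G↔T, transversion), site 27 (T↔C, transition), site 28 (C↔T, transition).
Of the 8 differences, 5 transitions and 3 transversions over 34 sites: P = 5/34 = 0.147059, Q = 3/34 = 0.088235.
d = −0.5·ln(0.617647) − 0.25·ln(0.823530) = −0.5·(-0.481838) − 0.25·(-0.194155) = 0.2895.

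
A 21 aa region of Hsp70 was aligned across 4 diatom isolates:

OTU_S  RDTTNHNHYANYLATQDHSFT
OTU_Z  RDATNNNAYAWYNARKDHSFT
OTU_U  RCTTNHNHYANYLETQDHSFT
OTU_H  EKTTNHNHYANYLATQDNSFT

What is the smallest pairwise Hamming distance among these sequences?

2

Pairwise Hamming distances:
  OTU_S vs OTU_Z: 7
  OTU_S vs OTU_U: 2
  OTU_S vs OTU_H: 3
  OTU_Z vs OTU_U: 9
  OTU_Z vs OTU_H: 10
  OTU_U vs OTU_H: 4
The smallest is 2, between OTU_S and OTU_U.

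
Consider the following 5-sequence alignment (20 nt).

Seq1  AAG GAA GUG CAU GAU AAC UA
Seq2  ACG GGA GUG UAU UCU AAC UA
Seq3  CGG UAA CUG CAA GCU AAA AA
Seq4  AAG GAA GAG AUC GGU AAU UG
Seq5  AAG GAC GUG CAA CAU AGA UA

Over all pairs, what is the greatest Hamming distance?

Pairwise Hamming distances:
  Seq1 vs Seq2: 5
  Seq1 vs Seq3: 8
  Seq1 vs Seq4: 7
  Seq1 vs Seq5: 5
  Seq2 vs Seq3: 10
  Seq2 vs Seq4: 10
  Seq2 vs Seq5: 9
  Seq3 vs Seq4: 12
  Seq3 vs Seq5: 9
  Seq4 vs Seq5: 10
The largest is 12, between Seq3 and Seq4.

12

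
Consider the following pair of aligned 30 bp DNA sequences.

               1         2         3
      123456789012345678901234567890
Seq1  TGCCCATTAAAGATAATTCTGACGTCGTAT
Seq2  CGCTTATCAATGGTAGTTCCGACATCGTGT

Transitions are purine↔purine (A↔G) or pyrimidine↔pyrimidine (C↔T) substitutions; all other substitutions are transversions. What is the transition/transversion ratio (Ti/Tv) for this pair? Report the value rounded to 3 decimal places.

Differing sites — 1:T/C (Ti); 4:C/T (Ti); 5:C/T (Ti); 8:T/C (Ti); 11:A/T (Tv); 13:A/G (Ti); 16:A/G (Ti); 20:T/C (Ti); 24:G/A (Ti); 29:A/G (Ti).
Of the 10 differences, 9 transitions and 1 transversion, so Ti/Tv = 9/1 = 9.000.

9.000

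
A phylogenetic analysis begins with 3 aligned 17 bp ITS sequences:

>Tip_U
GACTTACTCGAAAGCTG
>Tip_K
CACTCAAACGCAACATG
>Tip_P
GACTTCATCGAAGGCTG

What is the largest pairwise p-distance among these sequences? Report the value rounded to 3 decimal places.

Pairwise Hamming distances:
  Tip_U vs Tip_K: 7
  Tip_U vs Tip_P: 3
  Tip_K vs Tip_P: 8
The largest is 8 mismatches, between Tip_K and Tip_P; p = 8/17 = 0.471.

0.471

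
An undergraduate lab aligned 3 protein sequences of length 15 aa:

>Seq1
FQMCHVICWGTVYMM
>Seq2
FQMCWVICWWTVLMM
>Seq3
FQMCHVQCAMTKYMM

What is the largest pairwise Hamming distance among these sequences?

Pairwise Hamming distances:
  Seq1 vs Seq2: 3
  Seq1 vs Seq3: 4
  Seq2 vs Seq3: 6
The largest is 6, between Seq2 and Seq3.

6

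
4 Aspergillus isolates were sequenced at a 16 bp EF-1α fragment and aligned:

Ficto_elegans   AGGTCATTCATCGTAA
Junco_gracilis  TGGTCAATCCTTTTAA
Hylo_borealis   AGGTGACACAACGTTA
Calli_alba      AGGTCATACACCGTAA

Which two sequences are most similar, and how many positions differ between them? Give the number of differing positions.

2

Pairwise Hamming distances:
  Ficto_elegans vs Junco_gracilis: 5
  Ficto_elegans vs Hylo_borealis: 5
  Ficto_elegans vs Calli_alba: 2
  Junco_gracilis vs Hylo_borealis: 9
  Junco_gracilis vs Calli_alba: 7
  Hylo_borealis vs Calli_alba: 4
The smallest is 2, between Ficto_elegans and Calli_alba.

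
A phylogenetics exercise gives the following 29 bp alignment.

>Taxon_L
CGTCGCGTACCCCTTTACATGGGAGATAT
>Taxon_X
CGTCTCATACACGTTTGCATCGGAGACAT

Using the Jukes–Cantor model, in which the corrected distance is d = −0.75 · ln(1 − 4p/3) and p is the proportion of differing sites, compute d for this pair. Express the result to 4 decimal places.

Differing sites — 5:G/T; 7:G/A; 11:C/A; 13:C/G; 17:A/G; 21:G/C; 27:T/C.
p = 7/29 = 0.241379.
d = −0.75 · ln(1 − (4/3)·0.241379) = −0.75 · ln(0.678161) = −0.75 · (-0.388371) = 0.2913.

0.2913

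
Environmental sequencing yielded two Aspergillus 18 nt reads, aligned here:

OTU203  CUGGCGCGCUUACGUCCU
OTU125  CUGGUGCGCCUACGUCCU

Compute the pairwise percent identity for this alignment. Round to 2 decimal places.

88.89%

The sequences differ at positions 5 (C/U), 10 (U/C).
16 of the 18 sites match, so the percent identity is 16/18 × 100 = 88.89%.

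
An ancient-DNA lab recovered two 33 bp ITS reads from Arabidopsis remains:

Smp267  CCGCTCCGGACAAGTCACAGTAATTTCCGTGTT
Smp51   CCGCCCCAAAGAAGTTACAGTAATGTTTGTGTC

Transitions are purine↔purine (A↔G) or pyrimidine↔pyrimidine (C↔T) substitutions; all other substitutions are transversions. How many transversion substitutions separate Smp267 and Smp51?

Differing sites — 5:T/C (Ti); 8:G/A (Ti); 9:G/A (Ti); 11:C/G (Tv); 16:C/T (Ti); 25:T/G (Tv); 27:C/T (Ti); 28:C/T (Ti); 33:T/C (Ti).
Of the 9 differences, 7 transitions and 2 transversions, so the answer is 2.

2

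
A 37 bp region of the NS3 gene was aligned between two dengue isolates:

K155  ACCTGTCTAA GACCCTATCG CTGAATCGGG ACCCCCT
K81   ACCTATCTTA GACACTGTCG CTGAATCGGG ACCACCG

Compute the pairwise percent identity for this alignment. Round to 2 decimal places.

The sequences differ at positions 5 (G/A), 9 (A/T), 14 (C/A), 17 (A/G), 34 (C/A), 37 (T/G).
31 of the 37 sites match, so the percent identity is 31/37 × 100 = 83.78%.

83.78%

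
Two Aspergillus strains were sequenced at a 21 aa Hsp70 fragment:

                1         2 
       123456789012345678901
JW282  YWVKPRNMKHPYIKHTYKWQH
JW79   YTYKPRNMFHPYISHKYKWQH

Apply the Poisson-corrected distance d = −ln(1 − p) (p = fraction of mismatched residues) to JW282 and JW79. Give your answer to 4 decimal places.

The sequences differ at positions 2 (W/T), 3 (V/Y), 9 (K/F), 14 (K/S), 16 (T/K).
p = 5/21 = 0.238095.
d = −ln(1 − 0.238095) = −ln(0.761905) = 0.2719.

0.2719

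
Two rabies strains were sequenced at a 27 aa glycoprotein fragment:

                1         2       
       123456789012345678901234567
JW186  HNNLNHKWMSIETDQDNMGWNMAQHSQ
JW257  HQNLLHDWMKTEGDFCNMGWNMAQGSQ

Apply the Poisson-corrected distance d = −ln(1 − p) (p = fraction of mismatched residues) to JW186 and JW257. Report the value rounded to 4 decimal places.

0.4055

Differing sites — 2:N/Q; 5:N/L; 7:K/D; 10:S/K; 11:I/T; 13:T/G; 15:Q/F; 16:D/C; 25:H/G.
p = 9/27 = 0.333333.
d = −ln(1 − 0.333333) = −ln(0.666667) = 0.4055.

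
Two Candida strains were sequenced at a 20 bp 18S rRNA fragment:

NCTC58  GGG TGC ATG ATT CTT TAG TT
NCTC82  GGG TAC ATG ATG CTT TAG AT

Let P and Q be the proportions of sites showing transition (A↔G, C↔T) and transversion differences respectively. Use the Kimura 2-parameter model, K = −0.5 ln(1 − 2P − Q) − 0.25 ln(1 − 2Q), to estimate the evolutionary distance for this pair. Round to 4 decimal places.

Mismatches occur at site 5 (G→A, transition), site 12 (T→G, transversion), site 19 (T→A, transversion).
Of the 3 differences, 1 transition and 2 transversions over 20 sites: P = 1/20 = 0.050000, Q = 2/20 = 0.100000.
d = −0.5·ln(0.800000) − 0.25·ln(0.800000) = −0.5·(-0.223144) − 0.25·(-0.223144) = 0.1674.

0.1674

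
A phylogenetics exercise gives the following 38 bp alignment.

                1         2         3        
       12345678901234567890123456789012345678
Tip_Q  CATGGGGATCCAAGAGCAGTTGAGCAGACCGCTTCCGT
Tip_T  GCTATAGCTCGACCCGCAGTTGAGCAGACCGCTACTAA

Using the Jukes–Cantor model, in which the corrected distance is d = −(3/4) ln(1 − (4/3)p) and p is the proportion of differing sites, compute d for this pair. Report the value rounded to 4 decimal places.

The sequences differ at positions 1 (C/G), 2 (A/C), 4 (G/A), 5 (G/T), 6 (G/A), 8 (A/C), 11 (C/G), 13 (A/C), 14 (G/C), 15 (A/C), 34 (T/A), 36 (C/T), 37 (G/A), 38 (T/A).
p = 14/38 = 0.368421.
d = −0.75 · ln(1 − (4/3)·0.368421) = −0.75 · ln(0.508772) = −0.75 · (-0.675755) = 0.5068.

0.5068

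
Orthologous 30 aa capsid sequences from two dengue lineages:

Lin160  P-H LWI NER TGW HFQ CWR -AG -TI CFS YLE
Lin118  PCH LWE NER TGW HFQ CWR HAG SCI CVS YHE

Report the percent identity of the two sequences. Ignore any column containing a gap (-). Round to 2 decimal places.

85.19%

Excluding the 3 gap columns leaves 27 comparable sites.
Differing sites — 6:I/E; 23:T/C; 26:F/V; 29:L/H.
23 of the 27 comparable sites match, so the percent identity is 23/27 × 100 = 85.19%.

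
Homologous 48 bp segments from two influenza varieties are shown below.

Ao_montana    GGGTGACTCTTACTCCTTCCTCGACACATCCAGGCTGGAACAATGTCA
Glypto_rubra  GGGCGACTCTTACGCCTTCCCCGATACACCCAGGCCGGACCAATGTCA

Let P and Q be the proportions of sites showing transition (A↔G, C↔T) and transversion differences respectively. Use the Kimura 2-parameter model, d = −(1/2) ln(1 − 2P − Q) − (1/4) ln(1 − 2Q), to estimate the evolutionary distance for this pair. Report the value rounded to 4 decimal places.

Differing sites — 4:T/C (Ti); 14:T/G (Tv); 21:T/C (Ti); 25:C/T (Ti); 29:T/C (Ti); 36:T/C (Ti); 40:A/C (Tv).
Of the 7 differences, 5 transitions and 2 transversions over 48 sites: P = 5/48 = 0.104167, Q = 2/48 = 0.041667.
d = −0.5·ln(0.749999) − 0.25·ln(0.916666) = −0.5·(-0.287683) − 0.25·(-0.087012) = 0.1656.

0.1656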